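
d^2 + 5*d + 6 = (d + 2)*(d + 3)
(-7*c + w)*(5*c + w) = -35*c^2 - 2*c*w + w^2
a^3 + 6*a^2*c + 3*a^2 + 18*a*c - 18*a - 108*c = (a - 3)*(a + 6)*(a + 6*c)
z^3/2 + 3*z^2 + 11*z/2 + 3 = (z/2 + 1/2)*(z + 2)*(z + 3)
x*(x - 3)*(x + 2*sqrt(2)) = x^3 - 3*x^2 + 2*sqrt(2)*x^2 - 6*sqrt(2)*x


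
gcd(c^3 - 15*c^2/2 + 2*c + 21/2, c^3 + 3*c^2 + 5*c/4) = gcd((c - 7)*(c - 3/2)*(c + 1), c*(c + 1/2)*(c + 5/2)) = 1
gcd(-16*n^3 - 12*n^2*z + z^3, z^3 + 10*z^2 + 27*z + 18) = 1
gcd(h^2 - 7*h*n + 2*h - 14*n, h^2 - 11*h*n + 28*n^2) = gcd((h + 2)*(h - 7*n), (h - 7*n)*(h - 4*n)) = h - 7*n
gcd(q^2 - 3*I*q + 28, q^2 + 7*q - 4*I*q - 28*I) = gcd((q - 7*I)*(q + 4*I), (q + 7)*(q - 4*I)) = 1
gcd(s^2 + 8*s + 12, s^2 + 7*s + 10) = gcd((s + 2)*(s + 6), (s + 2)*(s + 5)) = s + 2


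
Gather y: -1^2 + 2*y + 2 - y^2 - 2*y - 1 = -y^2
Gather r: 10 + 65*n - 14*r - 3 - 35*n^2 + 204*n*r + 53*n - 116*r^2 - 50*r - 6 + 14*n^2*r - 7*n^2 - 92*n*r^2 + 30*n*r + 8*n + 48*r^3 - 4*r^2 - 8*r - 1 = -42*n^2 + 126*n + 48*r^3 + r^2*(-92*n - 120) + r*(14*n^2 + 234*n - 72)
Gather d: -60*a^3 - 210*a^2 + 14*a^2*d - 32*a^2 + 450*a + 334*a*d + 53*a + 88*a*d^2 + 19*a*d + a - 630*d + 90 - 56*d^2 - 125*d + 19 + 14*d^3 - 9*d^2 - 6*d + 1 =-60*a^3 - 242*a^2 + 504*a + 14*d^3 + d^2*(88*a - 65) + d*(14*a^2 + 353*a - 761) + 110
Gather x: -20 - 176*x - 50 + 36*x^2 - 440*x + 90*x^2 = 126*x^2 - 616*x - 70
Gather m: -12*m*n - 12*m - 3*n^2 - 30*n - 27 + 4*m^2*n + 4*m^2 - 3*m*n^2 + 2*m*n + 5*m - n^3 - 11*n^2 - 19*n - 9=m^2*(4*n + 4) + m*(-3*n^2 - 10*n - 7) - n^3 - 14*n^2 - 49*n - 36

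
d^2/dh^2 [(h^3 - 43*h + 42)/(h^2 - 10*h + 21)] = 24*(3*h^3 - 42*h^2 + 231*h - 476)/(h^6 - 30*h^5 + 363*h^4 - 2260*h^3 + 7623*h^2 - 13230*h + 9261)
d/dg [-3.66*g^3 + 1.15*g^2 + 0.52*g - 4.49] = -10.98*g^2 + 2.3*g + 0.52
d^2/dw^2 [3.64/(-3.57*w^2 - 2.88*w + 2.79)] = (92.782872*w^2 + 74.850048*w - 3.64*(7.14*w + 2.88)*(14.28*w + 5.76) - 72.510984)/(3.57*w^2 + 2.88*w - 2.79)^3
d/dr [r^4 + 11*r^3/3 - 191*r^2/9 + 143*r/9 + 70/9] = 4*r^3 + 11*r^2 - 382*r/9 + 143/9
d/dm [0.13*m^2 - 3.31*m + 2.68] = 0.26*m - 3.31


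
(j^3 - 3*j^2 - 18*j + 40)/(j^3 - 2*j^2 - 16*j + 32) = (j - 5)/(j - 4)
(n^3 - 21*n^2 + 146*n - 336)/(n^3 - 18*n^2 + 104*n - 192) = (n - 7)/(n - 4)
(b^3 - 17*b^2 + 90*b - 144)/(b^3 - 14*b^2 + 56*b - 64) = (b^2 - 9*b + 18)/(b^2 - 6*b + 8)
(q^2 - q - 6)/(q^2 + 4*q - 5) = (q^2 - q - 6)/(q^2 + 4*q - 5)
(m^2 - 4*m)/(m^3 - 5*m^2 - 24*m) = (4 - m)/(-m^2 + 5*m + 24)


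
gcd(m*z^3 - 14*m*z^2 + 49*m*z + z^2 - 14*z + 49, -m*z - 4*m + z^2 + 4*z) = 1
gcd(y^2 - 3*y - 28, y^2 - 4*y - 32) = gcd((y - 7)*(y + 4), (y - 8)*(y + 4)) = y + 4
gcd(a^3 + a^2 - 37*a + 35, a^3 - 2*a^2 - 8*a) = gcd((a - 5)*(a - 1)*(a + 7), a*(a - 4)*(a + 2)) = 1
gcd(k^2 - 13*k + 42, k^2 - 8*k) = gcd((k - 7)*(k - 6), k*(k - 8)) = 1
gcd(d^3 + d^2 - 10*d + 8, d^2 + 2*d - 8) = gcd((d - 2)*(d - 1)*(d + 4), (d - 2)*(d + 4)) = d^2 + 2*d - 8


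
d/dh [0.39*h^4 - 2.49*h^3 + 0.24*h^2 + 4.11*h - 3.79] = 1.56*h^3 - 7.47*h^2 + 0.48*h + 4.11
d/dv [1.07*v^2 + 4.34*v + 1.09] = 2.14*v + 4.34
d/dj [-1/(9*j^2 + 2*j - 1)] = 2*(9*j + 1)/(9*j^2 + 2*j - 1)^2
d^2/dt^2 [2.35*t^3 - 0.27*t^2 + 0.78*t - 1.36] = 14.1*t - 0.54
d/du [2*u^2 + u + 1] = 4*u + 1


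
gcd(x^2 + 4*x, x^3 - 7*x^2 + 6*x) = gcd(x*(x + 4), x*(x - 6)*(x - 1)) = x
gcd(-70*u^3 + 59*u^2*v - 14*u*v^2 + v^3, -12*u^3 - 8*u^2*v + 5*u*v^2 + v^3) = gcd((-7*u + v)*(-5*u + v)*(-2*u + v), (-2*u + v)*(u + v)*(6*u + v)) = 2*u - v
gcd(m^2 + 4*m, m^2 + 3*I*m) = m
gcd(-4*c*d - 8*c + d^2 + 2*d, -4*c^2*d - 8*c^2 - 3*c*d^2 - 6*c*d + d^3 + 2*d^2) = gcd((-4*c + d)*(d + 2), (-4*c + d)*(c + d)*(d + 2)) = 4*c*d + 8*c - d^2 - 2*d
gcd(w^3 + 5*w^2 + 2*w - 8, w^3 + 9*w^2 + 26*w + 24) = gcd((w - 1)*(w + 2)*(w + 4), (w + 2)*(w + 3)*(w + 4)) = w^2 + 6*w + 8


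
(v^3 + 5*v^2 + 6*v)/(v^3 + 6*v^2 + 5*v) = (v^2 + 5*v + 6)/(v^2 + 6*v + 5)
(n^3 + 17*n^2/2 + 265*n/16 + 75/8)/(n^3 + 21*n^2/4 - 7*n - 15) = (n + 5/4)/(n - 2)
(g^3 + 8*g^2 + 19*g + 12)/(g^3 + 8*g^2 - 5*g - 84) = (g^2 + 4*g + 3)/(g^2 + 4*g - 21)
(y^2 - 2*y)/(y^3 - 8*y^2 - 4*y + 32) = y/(y^2 - 6*y - 16)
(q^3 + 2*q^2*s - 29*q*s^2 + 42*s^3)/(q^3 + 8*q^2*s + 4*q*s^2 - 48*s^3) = (q^2 + 4*q*s - 21*s^2)/(q^2 + 10*q*s + 24*s^2)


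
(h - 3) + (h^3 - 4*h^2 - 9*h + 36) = h^3 - 4*h^2 - 8*h + 33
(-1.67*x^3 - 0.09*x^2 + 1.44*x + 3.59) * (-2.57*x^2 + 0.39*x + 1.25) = 4.2919*x^5 - 0.42*x^4 - 5.8234*x^3 - 8.7772*x^2 + 3.2001*x + 4.4875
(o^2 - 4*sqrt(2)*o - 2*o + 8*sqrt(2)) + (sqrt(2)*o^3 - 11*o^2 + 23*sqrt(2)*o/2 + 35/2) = sqrt(2)*o^3 - 10*o^2 - 2*o + 15*sqrt(2)*o/2 + 8*sqrt(2) + 35/2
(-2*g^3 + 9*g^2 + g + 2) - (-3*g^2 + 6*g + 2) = -2*g^3 + 12*g^2 - 5*g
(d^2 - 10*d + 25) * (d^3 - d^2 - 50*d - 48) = d^5 - 11*d^4 - 15*d^3 + 427*d^2 - 770*d - 1200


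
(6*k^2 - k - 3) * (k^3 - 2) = 6*k^5 - k^4 - 3*k^3 - 12*k^2 + 2*k + 6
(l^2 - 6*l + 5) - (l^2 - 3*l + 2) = 3 - 3*l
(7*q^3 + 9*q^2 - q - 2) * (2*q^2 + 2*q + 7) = 14*q^5 + 32*q^4 + 65*q^3 + 57*q^2 - 11*q - 14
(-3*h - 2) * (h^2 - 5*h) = -3*h^3 + 13*h^2 + 10*h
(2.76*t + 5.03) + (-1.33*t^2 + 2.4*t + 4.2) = -1.33*t^2 + 5.16*t + 9.23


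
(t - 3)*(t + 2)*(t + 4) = t^3 + 3*t^2 - 10*t - 24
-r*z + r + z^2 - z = (-r + z)*(z - 1)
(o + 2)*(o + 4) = o^2 + 6*o + 8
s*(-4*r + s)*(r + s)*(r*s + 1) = -4*r^3*s^2 - 3*r^2*s^3 - 4*r^2*s + r*s^4 - 3*r*s^2 + s^3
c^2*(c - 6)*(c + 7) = c^4 + c^3 - 42*c^2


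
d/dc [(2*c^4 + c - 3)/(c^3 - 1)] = (-3*c^2*(2*c^4 + c - 3) + (c^3 - 1)*(8*c^3 + 1))/(c^3 - 1)^2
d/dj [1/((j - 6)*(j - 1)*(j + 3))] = (-(j - 6)*(j - 1) - (j - 6)*(j + 3) - (j - 1)*(j + 3))/((j - 6)^2*(j - 1)^2*(j + 3)^2)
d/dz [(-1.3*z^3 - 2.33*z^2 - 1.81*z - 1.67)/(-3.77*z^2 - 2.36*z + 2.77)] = (4.901*z^4 + 6.136*z^3 - 12.1279*z^2 - 25.5*z - 8.9549)/(14.2129*z^4 + 17.7944*z^3 - 15.3162*z^2 - 13.0744*z + 7.6729)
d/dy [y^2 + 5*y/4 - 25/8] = 2*y + 5/4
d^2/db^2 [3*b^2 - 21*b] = 6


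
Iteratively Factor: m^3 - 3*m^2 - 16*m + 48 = (m + 4)*(m^2 - 7*m + 12) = (m - 4)*(m + 4)*(m - 3)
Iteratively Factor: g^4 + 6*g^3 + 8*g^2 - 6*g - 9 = (g + 1)*(g^3 + 5*g^2 + 3*g - 9) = (g + 1)*(g + 3)*(g^2 + 2*g - 3) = (g + 1)*(g + 3)^2*(g - 1)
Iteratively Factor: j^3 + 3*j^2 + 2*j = (j + 1)*(j^2 + 2*j) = j*(j + 1)*(j + 2)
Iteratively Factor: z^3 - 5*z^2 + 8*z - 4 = (z - 2)*(z^2 - 3*z + 2) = (z - 2)^2*(z - 1)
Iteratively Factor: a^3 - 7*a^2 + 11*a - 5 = (a - 5)*(a^2 - 2*a + 1) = (a - 5)*(a - 1)*(a - 1)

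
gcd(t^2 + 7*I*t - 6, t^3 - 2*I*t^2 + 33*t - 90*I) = t + 6*I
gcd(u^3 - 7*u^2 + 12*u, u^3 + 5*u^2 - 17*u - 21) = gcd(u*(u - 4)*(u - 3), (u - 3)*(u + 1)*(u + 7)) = u - 3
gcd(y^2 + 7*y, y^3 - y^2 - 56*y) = y^2 + 7*y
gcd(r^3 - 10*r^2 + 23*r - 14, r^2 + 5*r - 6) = r - 1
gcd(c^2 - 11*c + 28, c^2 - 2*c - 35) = c - 7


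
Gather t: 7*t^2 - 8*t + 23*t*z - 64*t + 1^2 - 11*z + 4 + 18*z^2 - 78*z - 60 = 7*t^2 + t*(23*z - 72) + 18*z^2 - 89*z - 55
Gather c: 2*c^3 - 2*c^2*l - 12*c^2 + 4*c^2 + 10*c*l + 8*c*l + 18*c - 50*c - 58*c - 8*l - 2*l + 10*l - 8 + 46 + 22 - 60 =2*c^3 + c^2*(-2*l - 8) + c*(18*l - 90)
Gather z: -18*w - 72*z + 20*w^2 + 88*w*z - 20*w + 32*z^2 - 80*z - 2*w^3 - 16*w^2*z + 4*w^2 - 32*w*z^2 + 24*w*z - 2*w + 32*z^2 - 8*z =-2*w^3 + 24*w^2 - 40*w + z^2*(64 - 32*w) + z*(-16*w^2 + 112*w - 160)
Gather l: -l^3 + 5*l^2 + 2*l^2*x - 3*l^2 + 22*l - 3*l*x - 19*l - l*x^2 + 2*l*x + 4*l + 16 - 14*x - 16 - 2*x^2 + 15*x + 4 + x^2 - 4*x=-l^3 + l^2*(2*x + 2) + l*(-x^2 - x + 7) - x^2 - 3*x + 4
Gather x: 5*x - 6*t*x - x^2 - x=-x^2 + x*(4 - 6*t)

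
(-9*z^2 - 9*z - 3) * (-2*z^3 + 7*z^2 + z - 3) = 18*z^5 - 45*z^4 - 66*z^3 - 3*z^2 + 24*z + 9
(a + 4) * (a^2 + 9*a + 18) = a^3 + 13*a^2 + 54*a + 72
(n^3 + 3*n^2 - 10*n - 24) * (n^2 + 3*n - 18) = n^5 + 6*n^4 - 19*n^3 - 108*n^2 + 108*n + 432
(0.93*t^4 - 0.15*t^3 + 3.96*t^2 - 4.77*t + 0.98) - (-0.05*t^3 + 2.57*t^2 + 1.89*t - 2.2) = 0.93*t^4 - 0.1*t^3 + 1.39*t^2 - 6.66*t + 3.18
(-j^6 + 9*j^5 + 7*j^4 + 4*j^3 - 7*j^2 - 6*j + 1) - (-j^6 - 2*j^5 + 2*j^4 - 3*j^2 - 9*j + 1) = 11*j^5 + 5*j^4 + 4*j^3 - 4*j^2 + 3*j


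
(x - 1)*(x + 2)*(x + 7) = x^3 + 8*x^2 + 5*x - 14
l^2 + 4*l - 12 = (l - 2)*(l + 6)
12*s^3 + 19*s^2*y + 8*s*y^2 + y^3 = (s + y)*(3*s + y)*(4*s + y)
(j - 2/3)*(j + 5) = j^2 + 13*j/3 - 10/3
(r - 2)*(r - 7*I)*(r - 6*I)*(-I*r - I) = -I*r^4 - 13*r^3 + I*r^3 + 13*r^2 + 44*I*r^2 + 26*r - 42*I*r - 84*I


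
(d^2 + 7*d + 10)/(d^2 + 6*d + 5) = (d + 2)/(d + 1)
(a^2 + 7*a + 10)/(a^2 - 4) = (a + 5)/(a - 2)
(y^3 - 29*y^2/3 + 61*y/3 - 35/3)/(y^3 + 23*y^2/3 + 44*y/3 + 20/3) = (3*y^3 - 29*y^2 + 61*y - 35)/(3*y^3 + 23*y^2 + 44*y + 20)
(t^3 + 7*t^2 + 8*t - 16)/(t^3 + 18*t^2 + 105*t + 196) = (t^2 + 3*t - 4)/(t^2 + 14*t + 49)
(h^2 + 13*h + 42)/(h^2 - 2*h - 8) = (h^2 + 13*h + 42)/(h^2 - 2*h - 8)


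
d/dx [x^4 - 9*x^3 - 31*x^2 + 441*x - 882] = 4*x^3 - 27*x^2 - 62*x + 441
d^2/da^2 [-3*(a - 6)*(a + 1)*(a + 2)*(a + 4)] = -36*a^2 - 18*a + 168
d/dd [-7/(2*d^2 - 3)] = 28*d/(2*d^2 - 3)^2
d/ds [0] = 0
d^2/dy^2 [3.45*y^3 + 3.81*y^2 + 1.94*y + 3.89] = 20.7*y + 7.62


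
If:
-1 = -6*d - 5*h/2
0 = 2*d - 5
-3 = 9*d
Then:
No Solution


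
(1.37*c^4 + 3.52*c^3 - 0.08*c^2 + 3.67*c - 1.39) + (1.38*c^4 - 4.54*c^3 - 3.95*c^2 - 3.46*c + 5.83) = 2.75*c^4 - 1.02*c^3 - 4.03*c^2 + 0.21*c + 4.44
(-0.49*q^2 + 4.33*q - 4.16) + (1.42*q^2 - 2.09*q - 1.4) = 0.93*q^2 + 2.24*q - 5.56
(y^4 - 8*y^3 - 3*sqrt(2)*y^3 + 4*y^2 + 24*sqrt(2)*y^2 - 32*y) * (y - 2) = y^5 - 10*y^4 - 3*sqrt(2)*y^4 + 20*y^3 + 30*sqrt(2)*y^3 - 48*sqrt(2)*y^2 - 40*y^2 + 64*y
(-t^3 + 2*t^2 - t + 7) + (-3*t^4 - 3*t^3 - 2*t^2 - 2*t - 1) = -3*t^4 - 4*t^3 - 3*t + 6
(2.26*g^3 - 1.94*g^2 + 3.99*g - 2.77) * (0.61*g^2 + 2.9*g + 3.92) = 1.3786*g^5 + 5.3706*g^4 + 5.6671*g^3 + 2.2765*g^2 + 7.6078*g - 10.8584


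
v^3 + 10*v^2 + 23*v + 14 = (v + 1)*(v + 2)*(v + 7)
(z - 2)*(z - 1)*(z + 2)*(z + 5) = z^4 + 4*z^3 - 9*z^2 - 16*z + 20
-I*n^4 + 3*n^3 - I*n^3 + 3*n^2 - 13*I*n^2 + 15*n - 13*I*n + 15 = (n - 3*I)*(n + I)*(n + 5*I)*(-I*n - I)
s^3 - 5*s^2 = s^2*(s - 5)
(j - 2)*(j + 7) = j^2 + 5*j - 14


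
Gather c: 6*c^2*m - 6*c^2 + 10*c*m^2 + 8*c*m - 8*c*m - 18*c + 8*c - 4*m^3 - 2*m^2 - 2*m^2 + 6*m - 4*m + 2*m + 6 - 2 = c^2*(6*m - 6) + c*(10*m^2 - 10) - 4*m^3 - 4*m^2 + 4*m + 4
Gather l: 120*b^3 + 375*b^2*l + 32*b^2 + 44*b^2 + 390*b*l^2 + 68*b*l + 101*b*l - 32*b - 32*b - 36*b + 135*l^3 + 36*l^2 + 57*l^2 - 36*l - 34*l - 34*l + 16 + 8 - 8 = 120*b^3 + 76*b^2 - 100*b + 135*l^3 + l^2*(390*b + 93) + l*(375*b^2 + 169*b - 104) + 16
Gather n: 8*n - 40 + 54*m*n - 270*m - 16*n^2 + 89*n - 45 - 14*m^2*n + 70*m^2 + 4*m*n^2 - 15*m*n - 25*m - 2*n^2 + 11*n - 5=70*m^2 - 295*m + n^2*(4*m - 18) + n*(-14*m^2 + 39*m + 108) - 90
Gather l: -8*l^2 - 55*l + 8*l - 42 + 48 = -8*l^2 - 47*l + 6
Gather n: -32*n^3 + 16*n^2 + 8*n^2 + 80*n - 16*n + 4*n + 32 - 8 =-32*n^3 + 24*n^2 + 68*n + 24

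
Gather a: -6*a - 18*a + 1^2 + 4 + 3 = 8 - 24*a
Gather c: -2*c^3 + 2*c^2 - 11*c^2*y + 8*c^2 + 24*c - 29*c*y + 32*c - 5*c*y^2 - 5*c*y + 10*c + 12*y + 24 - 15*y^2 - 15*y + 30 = -2*c^3 + c^2*(10 - 11*y) + c*(-5*y^2 - 34*y + 66) - 15*y^2 - 3*y + 54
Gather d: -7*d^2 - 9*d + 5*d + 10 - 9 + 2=-7*d^2 - 4*d + 3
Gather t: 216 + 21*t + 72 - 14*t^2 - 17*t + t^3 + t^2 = t^3 - 13*t^2 + 4*t + 288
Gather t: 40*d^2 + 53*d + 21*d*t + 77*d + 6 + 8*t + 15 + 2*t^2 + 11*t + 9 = 40*d^2 + 130*d + 2*t^2 + t*(21*d + 19) + 30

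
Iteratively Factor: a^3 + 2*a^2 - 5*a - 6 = (a + 3)*(a^2 - a - 2) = (a + 1)*(a + 3)*(a - 2)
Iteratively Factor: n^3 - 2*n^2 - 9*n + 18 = (n - 3)*(n^2 + n - 6) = (n - 3)*(n - 2)*(n + 3)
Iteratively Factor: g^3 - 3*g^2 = (g)*(g^2 - 3*g) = g*(g - 3)*(g)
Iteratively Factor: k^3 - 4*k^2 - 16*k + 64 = (k - 4)*(k^2 - 16) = (k - 4)^2*(k + 4)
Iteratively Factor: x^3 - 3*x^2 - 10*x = (x - 5)*(x^2 + 2*x) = (x - 5)*(x + 2)*(x)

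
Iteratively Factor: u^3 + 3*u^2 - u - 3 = (u + 3)*(u^2 - 1) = (u - 1)*(u + 3)*(u + 1)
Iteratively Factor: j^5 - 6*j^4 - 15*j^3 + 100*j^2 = (j + 4)*(j^4 - 10*j^3 + 25*j^2) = j*(j + 4)*(j^3 - 10*j^2 + 25*j) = j*(j - 5)*(j + 4)*(j^2 - 5*j) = j^2*(j - 5)*(j + 4)*(j - 5)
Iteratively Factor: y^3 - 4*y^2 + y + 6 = (y - 3)*(y^2 - y - 2) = (y - 3)*(y + 1)*(y - 2)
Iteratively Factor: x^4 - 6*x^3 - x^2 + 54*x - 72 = (x - 3)*(x^3 - 3*x^2 - 10*x + 24) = (x - 3)*(x + 3)*(x^2 - 6*x + 8) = (x - 4)*(x - 3)*(x + 3)*(x - 2)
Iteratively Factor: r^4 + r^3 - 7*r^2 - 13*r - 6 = (r + 2)*(r^3 - r^2 - 5*r - 3) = (r - 3)*(r + 2)*(r^2 + 2*r + 1) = (r - 3)*(r + 1)*(r + 2)*(r + 1)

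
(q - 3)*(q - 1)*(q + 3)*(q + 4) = q^4 + 3*q^3 - 13*q^2 - 27*q + 36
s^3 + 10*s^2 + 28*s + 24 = (s + 2)^2*(s + 6)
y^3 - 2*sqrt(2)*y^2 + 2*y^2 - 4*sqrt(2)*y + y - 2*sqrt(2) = (y + 1)^2*(y - 2*sqrt(2))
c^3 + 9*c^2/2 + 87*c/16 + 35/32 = (c + 1/4)*(c + 7/4)*(c + 5/2)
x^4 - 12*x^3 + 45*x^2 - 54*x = x*(x - 6)*(x - 3)^2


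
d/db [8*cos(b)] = -8*sin(b)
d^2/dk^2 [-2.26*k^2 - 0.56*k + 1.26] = -4.52000000000000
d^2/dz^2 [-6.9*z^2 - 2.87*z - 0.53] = -13.8000000000000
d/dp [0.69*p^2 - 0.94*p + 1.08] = 1.38*p - 0.94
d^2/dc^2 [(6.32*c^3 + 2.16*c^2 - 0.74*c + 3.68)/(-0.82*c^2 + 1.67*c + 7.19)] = (-1.4210854715202e-14*c^4 - 114.695264*c^3 - 546.572976*c^2 - 1903.902408*c - 305.017348)/(0.551368*c^6 - 3.368724*c^5 - 7.642974*c^4 + 54.418453*c^3 + 67.015833*c^2 - 258.997461*c - 371.694959)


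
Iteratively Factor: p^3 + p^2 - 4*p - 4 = (p - 2)*(p^2 + 3*p + 2) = (p - 2)*(p + 1)*(p + 2)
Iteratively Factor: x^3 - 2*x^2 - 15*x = (x)*(x^2 - 2*x - 15) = x*(x + 3)*(x - 5)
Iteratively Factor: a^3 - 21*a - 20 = (a + 1)*(a^2 - a - 20) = (a + 1)*(a + 4)*(a - 5)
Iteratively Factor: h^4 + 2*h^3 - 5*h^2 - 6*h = (h)*(h^3 + 2*h^2 - 5*h - 6) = h*(h - 2)*(h^2 + 4*h + 3) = h*(h - 2)*(h + 3)*(h + 1)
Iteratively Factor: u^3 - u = (u + 1)*(u^2 - u) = u*(u + 1)*(u - 1)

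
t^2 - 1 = (t - 1)*(t + 1)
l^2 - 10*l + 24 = (l - 6)*(l - 4)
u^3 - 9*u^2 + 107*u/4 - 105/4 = (u - 7/2)*(u - 3)*(u - 5/2)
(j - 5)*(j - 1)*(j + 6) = j^3 - 31*j + 30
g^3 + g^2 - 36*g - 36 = (g - 6)*(g + 1)*(g + 6)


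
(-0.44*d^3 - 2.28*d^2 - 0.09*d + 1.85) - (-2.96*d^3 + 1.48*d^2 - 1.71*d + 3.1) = 2.52*d^3 - 3.76*d^2 + 1.62*d - 1.25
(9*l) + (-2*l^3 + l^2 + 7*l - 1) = -2*l^3 + l^2 + 16*l - 1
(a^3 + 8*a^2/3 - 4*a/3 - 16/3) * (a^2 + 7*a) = a^5 + 29*a^4/3 + 52*a^3/3 - 44*a^2/3 - 112*a/3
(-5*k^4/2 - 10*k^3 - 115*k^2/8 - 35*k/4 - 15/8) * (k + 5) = -5*k^5/2 - 45*k^4/2 - 515*k^3/8 - 645*k^2/8 - 365*k/8 - 75/8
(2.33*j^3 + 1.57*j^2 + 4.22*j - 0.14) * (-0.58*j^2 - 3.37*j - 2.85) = -1.3514*j^5 - 8.7627*j^4 - 14.379*j^3 - 18.6147*j^2 - 11.5552*j + 0.399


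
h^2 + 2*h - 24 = (h - 4)*(h + 6)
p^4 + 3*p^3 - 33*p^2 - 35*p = p*(p - 5)*(p + 1)*(p + 7)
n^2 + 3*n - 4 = (n - 1)*(n + 4)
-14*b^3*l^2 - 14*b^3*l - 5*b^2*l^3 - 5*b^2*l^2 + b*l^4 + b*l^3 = l*(-7*b + l)*(2*b + l)*(b*l + b)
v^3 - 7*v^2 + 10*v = v*(v - 5)*(v - 2)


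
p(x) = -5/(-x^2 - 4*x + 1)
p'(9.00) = -0.00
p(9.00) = 0.04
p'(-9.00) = 0.04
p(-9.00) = 0.11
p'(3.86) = -0.07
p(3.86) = 0.17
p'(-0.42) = -2.52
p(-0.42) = -2.00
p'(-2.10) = 0.04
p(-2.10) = -1.00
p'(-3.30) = 1.19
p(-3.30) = -1.51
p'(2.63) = -0.17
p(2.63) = 0.30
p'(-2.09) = 0.04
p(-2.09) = -1.00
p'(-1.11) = -0.50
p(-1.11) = -1.19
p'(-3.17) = 0.89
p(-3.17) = -1.38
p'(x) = -5*(2*x + 4)/(-x^2 - 4*x + 1)^2 = 10*(-x - 2)/(x^2 + 4*x - 1)^2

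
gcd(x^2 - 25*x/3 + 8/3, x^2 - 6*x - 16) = x - 8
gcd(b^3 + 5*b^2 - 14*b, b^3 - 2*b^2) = b^2 - 2*b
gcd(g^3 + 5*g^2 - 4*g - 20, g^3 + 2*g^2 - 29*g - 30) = 1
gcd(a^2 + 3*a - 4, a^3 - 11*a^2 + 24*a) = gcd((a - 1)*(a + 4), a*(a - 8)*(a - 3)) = 1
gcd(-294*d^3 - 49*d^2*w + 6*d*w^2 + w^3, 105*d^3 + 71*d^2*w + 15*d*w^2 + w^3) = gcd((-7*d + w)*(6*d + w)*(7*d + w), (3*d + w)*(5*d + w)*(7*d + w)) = 7*d + w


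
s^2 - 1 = (s - 1)*(s + 1)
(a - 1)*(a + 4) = a^2 + 3*a - 4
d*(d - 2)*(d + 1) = d^3 - d^2 - 2*d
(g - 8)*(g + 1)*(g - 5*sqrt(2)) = g^3 - 5*sqrt(2)*g^2 - 7*g^2 - 8*g + 35*sqrt(2)*g + 40*sqrt(2)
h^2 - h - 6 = (h - 3)*(h + 2)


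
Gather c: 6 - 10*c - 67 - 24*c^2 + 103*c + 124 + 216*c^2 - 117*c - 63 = 192*c^2 - 24*c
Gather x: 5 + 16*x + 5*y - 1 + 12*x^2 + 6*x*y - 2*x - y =12*x^2 + x*(6*y + 14) + 4*y + 4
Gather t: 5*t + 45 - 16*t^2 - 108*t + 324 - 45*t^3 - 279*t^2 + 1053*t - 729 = -45*t^3 - 295*t^2 + 950*t - 360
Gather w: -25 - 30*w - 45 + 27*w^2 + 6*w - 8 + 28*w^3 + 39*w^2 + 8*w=28*w^3 + 66*w^2 - 16*w - 78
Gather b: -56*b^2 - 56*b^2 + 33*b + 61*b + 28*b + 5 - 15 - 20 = -112*b^2 + 122*b - 30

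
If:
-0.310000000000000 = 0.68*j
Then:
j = -0.46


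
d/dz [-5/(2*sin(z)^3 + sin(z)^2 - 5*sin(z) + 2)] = 5*(6*sin(z)^2 + 2*sin(z) - 5)*cos(z)/(2*sin(z)^3 + sin(z)^2 - 5*sin(z) + 2)^2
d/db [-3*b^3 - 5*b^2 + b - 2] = -9*b^2 - 10*b + 1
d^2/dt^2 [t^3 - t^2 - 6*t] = 6*t - 2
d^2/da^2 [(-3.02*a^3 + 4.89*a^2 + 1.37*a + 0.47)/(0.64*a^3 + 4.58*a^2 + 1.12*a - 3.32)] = (21.710336*a^6 + 16.3553280000001*a^5 - 71.6290559999999*a^4 + 73.4318479999998*a^3 + 609.616248*a^2 - 54.278448*a + 133.459888)/(0.262144*a^9 + 5.627904*a^8 + 41.650944*a^7 + 111.68996*a^6 + 14.499648*a^5 - 205.968144*a^4 - 79.613696*a^3 + 138.953952*a^2 + 37.035264*a - 36.594368)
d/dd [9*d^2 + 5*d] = 18*d + 5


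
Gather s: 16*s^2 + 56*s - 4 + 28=16*s^2 + 56*s + 24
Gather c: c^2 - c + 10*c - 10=c^2 + 9*c - 10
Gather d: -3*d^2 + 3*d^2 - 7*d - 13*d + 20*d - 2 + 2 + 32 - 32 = 0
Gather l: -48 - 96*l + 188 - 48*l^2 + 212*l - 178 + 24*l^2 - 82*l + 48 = -24*l^2 + 34*l + 10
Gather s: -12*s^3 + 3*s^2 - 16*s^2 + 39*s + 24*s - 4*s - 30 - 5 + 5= -12*s^3 - 13*s^2 + 59*s - 30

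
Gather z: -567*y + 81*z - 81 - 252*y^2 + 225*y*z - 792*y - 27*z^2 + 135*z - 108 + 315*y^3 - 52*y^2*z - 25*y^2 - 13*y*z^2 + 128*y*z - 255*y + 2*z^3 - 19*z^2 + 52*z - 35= 315*y^3 - 277*y^2 - 1614*y + 2*z^3 + z^2*(-13*y - 46) + z*(-52*y^2 + 353*y + 268) - 224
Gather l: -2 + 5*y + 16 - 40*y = 14 - 35*y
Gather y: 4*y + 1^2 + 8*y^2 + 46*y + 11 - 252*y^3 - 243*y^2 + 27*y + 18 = -252*y^3 - 235*y^2 + 77*y + 30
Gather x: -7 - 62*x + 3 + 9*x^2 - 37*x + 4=9*x^2 - 99*x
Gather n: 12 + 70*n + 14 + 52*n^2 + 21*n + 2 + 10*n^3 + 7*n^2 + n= 10*n^3 + 59*n^2 + 92*n + 28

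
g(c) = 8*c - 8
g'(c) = 8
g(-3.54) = -36.32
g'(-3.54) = 8.00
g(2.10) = 8.80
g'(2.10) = 8.00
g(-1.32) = -18.56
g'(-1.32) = 8.00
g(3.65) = 21.20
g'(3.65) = 8.00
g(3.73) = 21.84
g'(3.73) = 8.00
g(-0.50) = -12.00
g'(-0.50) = 8.00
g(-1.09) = -16.72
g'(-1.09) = 8.00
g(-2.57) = -28.56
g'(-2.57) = 8.00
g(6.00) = 40.00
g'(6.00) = 8.00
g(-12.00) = -104.00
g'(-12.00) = 8.00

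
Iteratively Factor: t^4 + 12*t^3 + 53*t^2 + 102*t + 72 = (t + 2)*(t^3 + 10*t^2 + 33*t + 36) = (t + 2)*(t + 3)*(t^2 + 7*t + 12) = (t + 2)*(t + 3)^2*(t + 4)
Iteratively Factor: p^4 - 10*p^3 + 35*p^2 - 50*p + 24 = (p - 4)*(p^3 - 6*p^2 + 11*p - 6) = (p - 4)*(p - 2)*(p^2 - 4*p + 3) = (p - 4)*(p - 2)*(p - 1)*(p - 3)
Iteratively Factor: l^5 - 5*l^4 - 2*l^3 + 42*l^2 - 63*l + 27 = (l + 3)*(l^4 - 8*l^3 + 22*l^2 - 24*l + 9) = (l - 1)*(l + 3)*(l^3 - 7*l^2 + 15*l - 9) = (l - 1)^2*(l + 3)*(l^2 - 6*l + 9) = (l - 3)*(l - 1)^2*(l + 3)*(l - 3)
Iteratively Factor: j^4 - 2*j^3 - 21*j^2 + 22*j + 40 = (j - 2)*(j^3 - 21*j - 20) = (j - 2)*(j + 4)*(j^2 - 4*j - 5) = (j - 2)*(j + 1)*(j + 4)*(j - 5)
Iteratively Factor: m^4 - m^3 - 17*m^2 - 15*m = (m - 5)*(m^3 + 4*m^2 + 3*m) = (m - 5)*(m + 1)*(m^2 + 3*m) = (m - 5)*(m + 1)*(m + 3)*(m)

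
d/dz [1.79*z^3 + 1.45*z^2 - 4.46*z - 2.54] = 5.37*z^2 + 2.9*z - 4.46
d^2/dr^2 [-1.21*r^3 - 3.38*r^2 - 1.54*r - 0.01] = -7.26*r - 6.76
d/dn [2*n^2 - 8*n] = 4*n - 8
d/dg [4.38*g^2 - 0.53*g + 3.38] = 8.76*g - 0.53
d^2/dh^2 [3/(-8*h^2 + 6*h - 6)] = 3*(16*h^2 - 12*h - (8*h - 3)^2 + 12)/(4*h^2 - 3*h + 3)^3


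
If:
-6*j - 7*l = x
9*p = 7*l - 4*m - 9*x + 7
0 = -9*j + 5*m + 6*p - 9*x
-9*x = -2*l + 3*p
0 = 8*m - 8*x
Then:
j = 1106/1341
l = -287/447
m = -203/447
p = 1253/1341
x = -203/447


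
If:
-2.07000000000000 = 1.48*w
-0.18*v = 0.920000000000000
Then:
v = -5.11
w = -1.40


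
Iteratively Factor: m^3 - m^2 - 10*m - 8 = (m + 2)*(m^2 - 3*m - 4) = (m + 1)*(m + 2)*(m - 4)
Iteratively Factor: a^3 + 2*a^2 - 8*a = (a + 4)*(a^2 - 2*a) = (a - 2)*(a + 4)*(a)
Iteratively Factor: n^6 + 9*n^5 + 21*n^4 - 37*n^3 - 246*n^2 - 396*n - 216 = (n - 3)*(n^5 + 12*n^4 + 57*n^3 + 134*n^2 + 156*n + 72) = (n - 3)*(n + 2)*(n^4 + 10*n^3 + 37*n^2 + 60*n + 36) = (n - 3)*(n + 2)^2*(n^3 + 8*n^2 + 21*n + 18) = (n - 3)*(n + 2)^2*(n + 3)*(n^2 + 5*n + 6) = (n - 3)*(n + 2)^2*(n + 3)^2*(n + 2)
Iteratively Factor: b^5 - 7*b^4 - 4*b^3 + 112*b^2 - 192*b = (b - 4)*(b^4 - 3*b^3 - 16*b^2 + 48*b) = (b - 4)^2*(b^3 + b^2 - 12*b) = (b - 4)^2*(b + 4)*(b^2 - 3*b) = (b - 4)^2*(b - 3)*(b + 4)*(b)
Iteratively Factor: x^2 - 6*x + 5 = (x - 1)*(x - 5)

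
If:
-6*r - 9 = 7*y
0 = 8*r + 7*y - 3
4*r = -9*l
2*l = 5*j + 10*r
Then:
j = -196/15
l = -8/3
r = 6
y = -45/7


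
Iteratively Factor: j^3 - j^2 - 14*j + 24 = (j + 4)*(j^2 - 5*j + 6) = (j - 3)*(j + 4)*(j - 2)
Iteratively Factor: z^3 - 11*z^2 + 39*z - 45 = (z - 3)*(z^2 - 8*z + 15) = (z - 3)^2*(z - 5)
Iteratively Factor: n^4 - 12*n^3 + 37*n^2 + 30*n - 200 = (n - 5)*(n^3 - 7*n^2 + 2*n + 40) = (n - 5)*(n - 4)*(n^2 - 3*n - 10) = (n - 5)*(n - 4)*(n + 2)*(n - 5)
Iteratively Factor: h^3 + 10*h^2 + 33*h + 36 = (h + 4)*(h^2 + 6*h + 9) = (h + 3)*(h + 4)*(h + 3)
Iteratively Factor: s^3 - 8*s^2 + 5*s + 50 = (s - 5)*(s^2 - 3*s - 10) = (s - 5)^2*(s + 2)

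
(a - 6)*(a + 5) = a^2 - a - 30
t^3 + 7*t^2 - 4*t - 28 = (t - 2)*(t + 2)*(t + 7)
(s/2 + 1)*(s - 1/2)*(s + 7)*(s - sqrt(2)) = s^4/2 - sqrt(2)*s^3/2 + 17*s^3/4 - 17*sqrt(2)*s^2/4 + 19*s^2/4 - 19*sqrt(2)*s/4 - 7*s/2 + 7*sqrt(2)/2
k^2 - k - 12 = (k - 4)*(k + 3)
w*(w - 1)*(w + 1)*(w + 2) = w^4 + 2*w^3 - w^2 - 2*w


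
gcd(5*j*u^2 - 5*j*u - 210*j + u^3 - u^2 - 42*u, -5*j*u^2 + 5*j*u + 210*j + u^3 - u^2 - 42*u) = u^2 - u - 42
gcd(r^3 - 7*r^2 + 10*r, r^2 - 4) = r - 2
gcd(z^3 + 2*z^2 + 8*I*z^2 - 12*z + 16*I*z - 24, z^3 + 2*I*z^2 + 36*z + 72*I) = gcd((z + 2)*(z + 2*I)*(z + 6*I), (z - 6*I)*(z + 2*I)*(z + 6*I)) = z^2 + 8*I*z - 12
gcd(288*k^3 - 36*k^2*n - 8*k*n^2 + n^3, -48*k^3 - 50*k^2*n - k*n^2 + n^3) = 48*k^2 + 2*k*n - n^2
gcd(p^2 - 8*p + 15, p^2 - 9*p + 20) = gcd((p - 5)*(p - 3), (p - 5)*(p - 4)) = p - 5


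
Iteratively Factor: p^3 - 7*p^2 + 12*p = (p - 3)*(p^2 - 4*p) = (p - 4)*(p - 3)*(p)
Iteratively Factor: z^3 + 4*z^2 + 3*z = (z + 1)*(z^2 + 3*z) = (z + 1)*(z + 3)*(z)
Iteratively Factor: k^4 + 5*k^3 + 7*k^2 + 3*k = (k + 1)*(k^3 + 4*k^2 + 3*k) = k*(k + 1)*(k^2 + 4*k + 3) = k*(k + 1)^2*(k + 3)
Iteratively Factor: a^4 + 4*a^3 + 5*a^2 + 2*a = (a)*(a^3 + 4*a^2 + 5*a + 2) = a*(a + 2)*(a^2 + 2*a + 1) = a*(a + 1)*(a + 2)*(a + 1)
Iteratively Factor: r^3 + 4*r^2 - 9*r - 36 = (r + 3)*(r^2 + r - 12) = (r + 3)*(r + 4)*(r - 3)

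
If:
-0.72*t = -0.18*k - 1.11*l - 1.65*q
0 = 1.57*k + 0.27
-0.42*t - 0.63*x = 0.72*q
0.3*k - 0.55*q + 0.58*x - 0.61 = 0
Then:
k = -0.17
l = 3.1535575115193 - 3.71316251316251*x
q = 1.05454545454545*x - 1.202895193978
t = 2.06210604681942 - 3.30779220779221*x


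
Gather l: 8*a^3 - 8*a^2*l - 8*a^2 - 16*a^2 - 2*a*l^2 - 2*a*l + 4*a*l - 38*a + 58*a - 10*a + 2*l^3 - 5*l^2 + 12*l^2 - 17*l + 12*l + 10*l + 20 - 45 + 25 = 8*a^3 - 24*a^2 + 10*a + 2*l^3 + l^2*(7 - 2*a) + l*(-8*a^2 + 2*a + 5)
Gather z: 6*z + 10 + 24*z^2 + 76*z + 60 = 24*z^2 + 82*z + 70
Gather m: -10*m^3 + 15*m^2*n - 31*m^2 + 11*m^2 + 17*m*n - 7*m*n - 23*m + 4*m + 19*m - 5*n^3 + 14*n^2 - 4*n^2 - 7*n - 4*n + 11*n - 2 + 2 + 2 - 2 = -10*m^3 + m^2*(15*n - 20) + 10*m*n - 5*n^3 + 10*n^2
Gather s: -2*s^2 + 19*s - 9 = -2*s^2 + 19*s - 9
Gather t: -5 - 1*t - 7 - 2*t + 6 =-3*t - 6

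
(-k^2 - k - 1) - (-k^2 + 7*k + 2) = -8*k - 3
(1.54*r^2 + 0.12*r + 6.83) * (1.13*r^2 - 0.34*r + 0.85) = 1.7402*r^4 - 0.388*r^3 + 8.9861*r^2 - 2.2202*r + 5.8055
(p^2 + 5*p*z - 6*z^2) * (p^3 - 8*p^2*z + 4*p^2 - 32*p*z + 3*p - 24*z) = p^5 - 3*p^4*z + 4*p^4 - 46*p^3*z^2 - 12*p^3*z + 3*p^3 + 48*p^2*z^3 - 184*p^2*z^2 - 9*p^2*z + 192*p*z^3 - 138*p*z^2 + 144*z^3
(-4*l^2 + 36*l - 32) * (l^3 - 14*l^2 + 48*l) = -4*l^5 + 92*l^4 - 728*l^3 + 2176*l^2 - 1536*l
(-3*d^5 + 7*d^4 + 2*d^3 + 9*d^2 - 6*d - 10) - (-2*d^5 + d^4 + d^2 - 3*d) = -d^5 + 6*d^4 + 2*d^3 + 8*d^2 - 3*d - 10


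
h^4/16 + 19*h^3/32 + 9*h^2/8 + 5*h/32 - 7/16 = (h/4 + 1/4)*(h/4 + 1/2)*(h - 1/2)*(h + 7)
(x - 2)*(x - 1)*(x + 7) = x^3 + 4*x^2 - 19*x + 14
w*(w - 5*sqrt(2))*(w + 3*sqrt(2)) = w^3 - 2*sqrt(2)*w^2 - 30*w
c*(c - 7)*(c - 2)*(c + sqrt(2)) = c^4 - 9*c^3 + sqrt(2)*c^3 - 9*sqrt(2)*c^2 + 14*c^2 + 14*sqrt(2)*c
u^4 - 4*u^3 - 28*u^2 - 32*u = u*(u - 8)*(u + 2)^2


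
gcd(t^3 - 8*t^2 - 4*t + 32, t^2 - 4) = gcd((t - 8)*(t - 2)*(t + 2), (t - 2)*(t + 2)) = t^2 - 4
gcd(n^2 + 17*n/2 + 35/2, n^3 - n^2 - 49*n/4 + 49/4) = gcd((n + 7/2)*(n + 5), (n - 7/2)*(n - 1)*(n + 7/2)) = n + 7/2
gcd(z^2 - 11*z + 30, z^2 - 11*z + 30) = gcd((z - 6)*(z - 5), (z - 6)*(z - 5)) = z^2 - 11*z + 30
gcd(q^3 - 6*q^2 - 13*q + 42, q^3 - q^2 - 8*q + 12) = q^2 + q - 6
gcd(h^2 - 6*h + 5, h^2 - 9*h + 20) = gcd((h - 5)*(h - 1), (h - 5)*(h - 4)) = h - 5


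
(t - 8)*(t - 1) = t^2 - 9*t + 8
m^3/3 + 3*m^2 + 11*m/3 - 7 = (m/3 + 1)*(m - 1)*(m + 7)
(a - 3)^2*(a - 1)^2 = a^4 - 8*a^3 + 22*a^2 - 24*a + 9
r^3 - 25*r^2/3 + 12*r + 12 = (r - 6)*(r - 3)*(r + 2/3)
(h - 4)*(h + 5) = h^2 + h - 20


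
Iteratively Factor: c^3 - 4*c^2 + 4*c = (c - 2)*(c^2 - 2*c) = c*(c - 2)*(c - 2)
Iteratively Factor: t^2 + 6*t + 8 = (t + 2)*(t + 4)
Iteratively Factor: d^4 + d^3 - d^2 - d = (d)*(d^3 + d^2 - d - 1) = d*(d - 1)*(d^2 + 2*d + 1) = d*(d - 1)*(d + 1)*(d + 1)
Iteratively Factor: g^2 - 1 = (g + 1)*(g - 1)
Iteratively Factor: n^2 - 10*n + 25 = (n - 5)*(n - 5)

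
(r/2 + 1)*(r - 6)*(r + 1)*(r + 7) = r^4/2 + 2*r^3 - 37*r^2/2 - 62*r - 42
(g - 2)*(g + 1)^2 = g^3 - 3*g - 2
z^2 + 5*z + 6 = (z + 2)*(z + 3)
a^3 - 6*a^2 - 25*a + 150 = (a - 6)*(a - 5)*(a + 5)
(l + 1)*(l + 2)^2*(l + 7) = l^4 + 12*l^3 + 43*l^2 + 60*l + 28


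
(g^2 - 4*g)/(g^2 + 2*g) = (g - 4)/(g + 2)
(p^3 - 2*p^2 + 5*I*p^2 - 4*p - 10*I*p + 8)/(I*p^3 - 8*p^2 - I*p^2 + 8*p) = (p^3 - 2*p^2 + 5*I*p^2 - 4*p - 10*I*p + 8)/(p*(I*p^2 - 8*p - I*p + 8))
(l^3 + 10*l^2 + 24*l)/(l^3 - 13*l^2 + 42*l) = (l^2 + 10*l + 24)/(l^2 - 13*l + 42)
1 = 1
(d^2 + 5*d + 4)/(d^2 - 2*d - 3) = (d + 4)/(d - 3)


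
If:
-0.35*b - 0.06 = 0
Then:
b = -0.17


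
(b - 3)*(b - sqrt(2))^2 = b^3 - 3*b^2 - 2*sqrt(2)*b^2 + 2*b + 6*sqrt(2)*b - 6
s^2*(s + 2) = s^3 + 2*s^2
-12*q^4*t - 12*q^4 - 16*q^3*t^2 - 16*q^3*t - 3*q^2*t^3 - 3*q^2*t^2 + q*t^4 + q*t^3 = (-6*q + t)*(q + t)*(2*q + t)*(q*t + q)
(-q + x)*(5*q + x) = -5*q^2 + 4*q*x + x^2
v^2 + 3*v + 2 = (v + 1)*(v + 2)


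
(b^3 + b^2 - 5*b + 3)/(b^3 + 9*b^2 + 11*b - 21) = (b - 1)/(b + 7)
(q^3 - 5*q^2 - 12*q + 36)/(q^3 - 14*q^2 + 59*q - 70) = (q^2 - 3*q - 18)/(q^2 - 12*q + 35)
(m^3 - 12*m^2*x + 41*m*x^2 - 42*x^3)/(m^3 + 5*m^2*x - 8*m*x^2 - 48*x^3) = (m^2 - 9*m*x + 14*x^2)/(m^2 + 8*m*x + 16*x^2)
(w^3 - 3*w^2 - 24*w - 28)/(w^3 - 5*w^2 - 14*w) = (w + 2)/w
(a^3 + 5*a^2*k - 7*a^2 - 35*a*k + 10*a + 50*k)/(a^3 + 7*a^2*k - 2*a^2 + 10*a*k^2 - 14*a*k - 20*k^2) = (a - 5)/(a + 2*k)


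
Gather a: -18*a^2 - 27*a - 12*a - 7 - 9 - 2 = -18*a^2 - 39*a - 18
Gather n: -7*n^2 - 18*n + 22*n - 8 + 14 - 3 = -7*n^2 + 4*n + 3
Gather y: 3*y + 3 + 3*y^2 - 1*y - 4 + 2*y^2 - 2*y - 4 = 5*y^2 - 5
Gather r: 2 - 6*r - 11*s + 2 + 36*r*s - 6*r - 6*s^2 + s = r*(36*s - 12) - 6*s^2 - 10*s + 4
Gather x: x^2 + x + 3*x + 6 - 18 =x^2 + 4*x - 12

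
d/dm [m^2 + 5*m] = 2*m + 5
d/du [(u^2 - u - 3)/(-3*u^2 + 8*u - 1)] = 5*(u^2 - 4*u + 5)/(9*u^4 - 48*u^3 + 70*u^2 - 16*u + 1)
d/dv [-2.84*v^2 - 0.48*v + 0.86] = -5.68*v - 0.48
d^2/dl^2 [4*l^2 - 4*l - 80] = 8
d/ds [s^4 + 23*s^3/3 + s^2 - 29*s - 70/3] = 4*s^3 + 23*s^2 + 2*s - 29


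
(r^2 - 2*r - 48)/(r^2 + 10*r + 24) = (r - 8)/(r + 4)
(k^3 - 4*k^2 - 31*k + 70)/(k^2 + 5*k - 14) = (k^2 - 2*k - 35)/(k + 7)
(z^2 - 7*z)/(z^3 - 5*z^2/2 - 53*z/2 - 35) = 2*z/(2*z^2 + 9*z + 10)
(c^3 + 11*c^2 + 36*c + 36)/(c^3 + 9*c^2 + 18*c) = (c + 2)/c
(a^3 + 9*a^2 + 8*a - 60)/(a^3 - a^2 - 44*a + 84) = (a^2 + 11*a + 30)/(a^2 + a - 42)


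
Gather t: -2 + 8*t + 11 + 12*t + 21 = 20*t + 30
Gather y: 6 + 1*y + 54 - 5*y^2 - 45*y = -5*y^2 - 44*y + 60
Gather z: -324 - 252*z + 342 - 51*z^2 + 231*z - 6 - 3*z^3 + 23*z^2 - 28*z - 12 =-3*z^3 - 28*z^2 - 49*z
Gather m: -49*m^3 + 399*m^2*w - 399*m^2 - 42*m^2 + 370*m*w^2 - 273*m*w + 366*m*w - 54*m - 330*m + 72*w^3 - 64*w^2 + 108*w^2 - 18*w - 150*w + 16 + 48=-49*m^3 + m^2*(399*w - 441) + m*(370*w^2 + 93*w - 384) + 72*w^3 + 44*w^2 - 168*w + 64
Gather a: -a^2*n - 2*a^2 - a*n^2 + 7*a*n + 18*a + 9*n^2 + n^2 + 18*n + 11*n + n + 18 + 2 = a^2*(-n - 2) + a*(-n^2 + 7*n + 18) + 10*n^2 + 30*n + 20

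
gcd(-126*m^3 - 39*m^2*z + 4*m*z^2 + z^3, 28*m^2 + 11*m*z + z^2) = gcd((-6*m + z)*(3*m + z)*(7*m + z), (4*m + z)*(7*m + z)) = 7*m + z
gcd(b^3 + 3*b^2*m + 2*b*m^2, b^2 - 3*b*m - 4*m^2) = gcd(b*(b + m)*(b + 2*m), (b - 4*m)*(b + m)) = b + m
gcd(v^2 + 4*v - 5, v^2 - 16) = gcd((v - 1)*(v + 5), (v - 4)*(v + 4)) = 1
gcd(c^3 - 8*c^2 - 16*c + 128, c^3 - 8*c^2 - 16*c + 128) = c^3 - 8*c^2 - 16*c + 128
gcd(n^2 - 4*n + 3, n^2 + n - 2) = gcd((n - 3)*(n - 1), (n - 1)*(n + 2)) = n - 1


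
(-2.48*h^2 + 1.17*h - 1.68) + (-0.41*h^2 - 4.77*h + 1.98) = -2.89*h^2 - 3.6*h + 0.3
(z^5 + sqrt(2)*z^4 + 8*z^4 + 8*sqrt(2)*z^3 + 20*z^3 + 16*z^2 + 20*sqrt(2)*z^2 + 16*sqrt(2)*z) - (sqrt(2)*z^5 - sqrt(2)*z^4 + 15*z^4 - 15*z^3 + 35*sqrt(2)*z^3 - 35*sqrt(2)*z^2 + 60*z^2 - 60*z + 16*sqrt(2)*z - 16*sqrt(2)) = -sqrt(2)*z^5 + z^5 - 7*z^4 + 2*sqrt(2)*z^4 - 27*sqrt(2)*z^3 + 35*z^3 - 44*z^2 + 55*sqrt(2)*z^2 + 60*z + 16*sqrt(2)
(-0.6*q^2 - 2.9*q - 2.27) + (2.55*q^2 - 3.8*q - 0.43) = 1.95*q^2 - 6.7*q - 2.7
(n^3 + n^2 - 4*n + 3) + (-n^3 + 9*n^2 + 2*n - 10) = 10*n^2 - 2*n - 7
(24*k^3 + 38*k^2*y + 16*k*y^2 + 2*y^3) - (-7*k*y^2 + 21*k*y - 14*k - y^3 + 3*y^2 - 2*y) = 24*k^3 + 38*k^2*y + 23*k*y^2 - 21*k*y + 14*k + 3*y^3 - 3*y^2 + 2*y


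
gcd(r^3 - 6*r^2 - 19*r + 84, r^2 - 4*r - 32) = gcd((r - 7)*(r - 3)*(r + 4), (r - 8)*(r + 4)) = r + 4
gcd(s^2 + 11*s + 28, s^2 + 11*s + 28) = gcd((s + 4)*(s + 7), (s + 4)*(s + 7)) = s^2 + 11*s + 28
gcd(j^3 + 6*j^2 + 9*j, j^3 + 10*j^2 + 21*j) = j^2 + 3*j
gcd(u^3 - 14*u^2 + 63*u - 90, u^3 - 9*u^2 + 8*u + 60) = u^2 - 11*u + 30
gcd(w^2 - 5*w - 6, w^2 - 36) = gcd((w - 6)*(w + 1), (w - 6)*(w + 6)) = w - 6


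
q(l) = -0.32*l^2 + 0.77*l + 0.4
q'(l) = 0.77 - 0.64*l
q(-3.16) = -5.23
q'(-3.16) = 2.79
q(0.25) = 0.57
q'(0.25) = 0.61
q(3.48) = -0.80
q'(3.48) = -1.46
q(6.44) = -7.91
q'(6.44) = -3.35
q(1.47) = 0.84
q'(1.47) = -0.17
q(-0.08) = 0.34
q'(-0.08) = 0.82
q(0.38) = 0.65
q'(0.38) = 0.53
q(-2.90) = -4.52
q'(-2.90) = 2.63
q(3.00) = -0.17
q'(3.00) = -1.15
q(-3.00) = -4.79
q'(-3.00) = 2.69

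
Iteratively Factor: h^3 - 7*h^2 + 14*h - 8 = (h - 4)*(h^2 - 3*h + 2) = (h - 4)*(h - 2)*(h - 1)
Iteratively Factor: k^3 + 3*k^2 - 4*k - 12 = (k + 3)*(k^2 - 4) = (k + 2)*(k + 3)*(k - 2)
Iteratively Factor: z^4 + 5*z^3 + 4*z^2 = (z)*(z^3 + 5*z^2 + 4*z) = z*(z + 4)*(z^2 + z) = z^2*(z + 4)*(z + 1)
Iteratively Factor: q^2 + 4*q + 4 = (q + 2)*(q + 2)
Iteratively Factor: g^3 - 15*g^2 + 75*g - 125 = (g - 5)*(g^2 - 10*g + 25) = (g - 5)^2*(g - 5)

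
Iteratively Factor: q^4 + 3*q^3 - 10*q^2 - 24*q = (q - 3)*(q^3 + 6*q^2 + 8*q) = q*(q - 3)*(q^2 + 6*q + 8) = q*(q - 3)*(q + 4)*(q + 2)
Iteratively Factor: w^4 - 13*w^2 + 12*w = (w - 3)*(w^3 + 3*w^2 - 4*w) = (w - 3)*(w + 4)*(w^2 - w) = (w - 3)*(w - 1)*(w + 4)*(w)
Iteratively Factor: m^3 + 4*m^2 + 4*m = (m + 2)*(m^2 + 2*m) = (m + 2)^2*(m)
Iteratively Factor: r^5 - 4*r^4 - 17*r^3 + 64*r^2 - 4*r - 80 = (r - 2)*(r^4 - 2*r^3 - 21*r^2 + 22*r + 40) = (r - 5)*(r - 2)*(r^3 + 3*r^2 - 6*r - 8) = (r - 5)*(r - 2)*(r + 4)*(r^2 - r - 2) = (r - 5)*(r - 2)^2*(r + 4)*(r + 1)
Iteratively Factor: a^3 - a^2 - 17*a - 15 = (a + 1)*(a^2 - 2*a - 15) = (a + 1)*(a + 3)*(a - 5)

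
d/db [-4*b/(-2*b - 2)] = 2/(b + 1)^2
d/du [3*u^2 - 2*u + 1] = 6*u - 2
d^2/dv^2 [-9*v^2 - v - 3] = -18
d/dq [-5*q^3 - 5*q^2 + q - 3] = -15*q^2 - 10*q + 1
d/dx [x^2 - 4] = 2*x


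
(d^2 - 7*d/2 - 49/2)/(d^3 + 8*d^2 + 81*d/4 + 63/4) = 2*(d - 7)/(2*d^2 + 9*d + 9)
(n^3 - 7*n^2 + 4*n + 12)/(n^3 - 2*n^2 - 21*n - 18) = (n - 2)/(n + 3)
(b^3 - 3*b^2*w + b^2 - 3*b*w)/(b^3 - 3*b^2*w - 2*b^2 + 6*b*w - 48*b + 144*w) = b*(b + 1)/(b^2 - 2*b - 48)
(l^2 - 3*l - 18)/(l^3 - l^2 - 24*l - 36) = 1/(l + 2)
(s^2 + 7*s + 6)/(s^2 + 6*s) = (s + 1)/s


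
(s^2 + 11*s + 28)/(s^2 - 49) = (s + 4)/(s - 7)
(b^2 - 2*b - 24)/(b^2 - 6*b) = (b + 4)/b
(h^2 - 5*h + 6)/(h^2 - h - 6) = (h - 2)/(h + 2)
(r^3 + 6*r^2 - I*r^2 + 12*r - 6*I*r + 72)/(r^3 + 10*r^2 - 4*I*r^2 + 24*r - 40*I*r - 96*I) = (r + 3*I)/(r + 4)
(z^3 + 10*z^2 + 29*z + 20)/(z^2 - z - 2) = (z^2 + 9*z + 20)/(z - 2)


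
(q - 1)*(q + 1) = q^2 - 1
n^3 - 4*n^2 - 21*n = n*(n - 7)*(n + 3)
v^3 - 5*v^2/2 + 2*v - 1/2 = (v - 1)^2*(v - 1/2)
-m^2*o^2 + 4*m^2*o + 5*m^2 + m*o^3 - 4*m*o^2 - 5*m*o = (-m + o)*(o - 5)*(m*o + m)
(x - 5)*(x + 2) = x^2 - 3*x - 10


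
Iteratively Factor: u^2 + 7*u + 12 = (u + 3)*(u + 4)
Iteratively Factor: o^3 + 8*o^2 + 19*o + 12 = (o + 3)*(o^2 + 5*o + 4) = (o + 1)*(o + 3)*(o + 4)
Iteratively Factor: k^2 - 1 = (k + 1)*(k - 1)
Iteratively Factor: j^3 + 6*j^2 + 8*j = (j + 2)*(j^2 + 4*j) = j*(j + 2)*(j + 4)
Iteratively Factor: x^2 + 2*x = (x)*(x + 2)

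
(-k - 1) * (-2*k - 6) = 2*k^2 + 8*k + 6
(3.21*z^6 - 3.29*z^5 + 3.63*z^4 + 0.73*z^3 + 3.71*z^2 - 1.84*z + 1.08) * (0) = 0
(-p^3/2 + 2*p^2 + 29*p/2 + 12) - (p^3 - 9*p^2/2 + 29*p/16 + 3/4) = -3*p^3/2 + 13*p^2/2 + 203*p/16 + 45/4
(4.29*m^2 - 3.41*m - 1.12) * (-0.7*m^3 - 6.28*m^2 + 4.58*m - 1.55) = -3.003*m^5 - 24.5542*m^4 + 41.847*m^3 - 15.2337*m^2 + 0.1559*m + 1.736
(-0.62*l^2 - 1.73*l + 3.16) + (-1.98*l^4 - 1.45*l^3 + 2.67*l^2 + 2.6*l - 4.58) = -1.98*l^4 - 1.45*l^3 + 2.05*l^2 + 0.87*l - 1.42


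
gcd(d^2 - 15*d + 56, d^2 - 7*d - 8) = d - 8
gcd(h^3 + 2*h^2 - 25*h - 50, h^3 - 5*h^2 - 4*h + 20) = h^2 - 3*h - 10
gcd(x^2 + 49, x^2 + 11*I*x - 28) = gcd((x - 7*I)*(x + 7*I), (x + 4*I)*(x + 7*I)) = x + 7*I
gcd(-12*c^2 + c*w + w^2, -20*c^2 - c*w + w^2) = 4*c + w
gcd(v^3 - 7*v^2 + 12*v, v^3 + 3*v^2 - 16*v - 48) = v - 4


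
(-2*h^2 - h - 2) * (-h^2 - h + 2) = 2*h^4 + 3*h^3 - h^2 - 4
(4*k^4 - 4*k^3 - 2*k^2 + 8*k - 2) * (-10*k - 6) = -40*k^5 + 16*k^4 + 44*k^3 - 68*k^2 - 28*k + 12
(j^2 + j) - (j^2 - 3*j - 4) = 4*j + 4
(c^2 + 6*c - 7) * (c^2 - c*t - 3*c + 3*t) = c^4 - c^3*t + 3*c^3 - 3*c^2*t - 25*c^2 + 25*c*t + 21*c - 21*t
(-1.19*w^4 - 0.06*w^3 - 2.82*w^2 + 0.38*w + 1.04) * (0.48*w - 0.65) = -0.5712*w^5 + 0.7447*w^4 - 1.3146*w^3 + 2.0154*w^2 + 0.2522*w - 0.676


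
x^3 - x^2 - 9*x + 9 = (x - 3)*(x - 1)*(x + 3)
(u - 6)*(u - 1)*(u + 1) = u^3 - 6*u^2 - u + 6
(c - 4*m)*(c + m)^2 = c^3 - 2*c^2*m - 7*c*m^2 - 4*m^3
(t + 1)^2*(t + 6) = t^3 + 8*t^2 + 13*t + 6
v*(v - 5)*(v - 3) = v^3 - 8*v^2 + 15*v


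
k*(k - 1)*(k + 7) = k^3 + 6*k^2 - 7*k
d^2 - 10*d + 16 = (d - 8)*(d - 2)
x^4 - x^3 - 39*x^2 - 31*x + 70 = (x - 7)*(x - 1)*(x + 2)*(x + 5)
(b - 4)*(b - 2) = b^2 - 6*b + 8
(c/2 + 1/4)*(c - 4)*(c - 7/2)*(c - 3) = c^4/2 - 5*c^3 + 125*c^2/8 - 95*c/8 - 21/2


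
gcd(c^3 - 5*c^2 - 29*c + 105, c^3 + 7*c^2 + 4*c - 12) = 1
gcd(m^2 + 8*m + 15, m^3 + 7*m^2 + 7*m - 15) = m^2 + 8*m + 15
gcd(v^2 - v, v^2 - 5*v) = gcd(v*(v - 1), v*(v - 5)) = v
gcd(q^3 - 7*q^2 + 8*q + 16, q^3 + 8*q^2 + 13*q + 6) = q + 1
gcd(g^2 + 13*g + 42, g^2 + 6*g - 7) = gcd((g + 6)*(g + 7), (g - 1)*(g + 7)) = g + 7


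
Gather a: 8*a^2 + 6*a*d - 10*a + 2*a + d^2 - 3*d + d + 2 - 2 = 8*a^2 + a*(6*d - 8) + d^2 - 2*d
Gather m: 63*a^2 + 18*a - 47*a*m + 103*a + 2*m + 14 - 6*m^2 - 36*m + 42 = 63*a^2 + 121*a - 6*m^2 + m*(-47*a - 34) + 56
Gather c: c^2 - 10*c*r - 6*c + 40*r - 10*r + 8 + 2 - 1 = c^2 + c*(-10*r - 6) + 30*r + 9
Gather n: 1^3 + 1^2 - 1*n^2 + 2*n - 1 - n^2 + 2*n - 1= -2*n^2 + 4*n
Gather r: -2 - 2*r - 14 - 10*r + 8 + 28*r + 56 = 16*r + 48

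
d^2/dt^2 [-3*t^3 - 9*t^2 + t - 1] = -18*t - 18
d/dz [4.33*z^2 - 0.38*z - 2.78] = 8.66*z - 0.38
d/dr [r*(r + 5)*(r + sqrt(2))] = r*(r + 5) + r*(r + sqrt(2)) + (r + 5)*(r + sqrt(2))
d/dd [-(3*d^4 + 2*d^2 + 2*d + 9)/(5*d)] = (-9*d^4 - 2*d^2 + 9)/(5*d^2)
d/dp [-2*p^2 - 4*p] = -4*p - 4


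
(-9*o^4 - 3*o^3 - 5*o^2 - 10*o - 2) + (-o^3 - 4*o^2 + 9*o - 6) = -9*o^4 - 4*o^3 - 9*o^2 - o - 8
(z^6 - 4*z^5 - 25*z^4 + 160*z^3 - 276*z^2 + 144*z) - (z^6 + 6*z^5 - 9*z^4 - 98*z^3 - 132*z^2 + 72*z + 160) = -10*z^5 - 16*z^4 + 258*z^3 - 144*z^2 + 72*z - 160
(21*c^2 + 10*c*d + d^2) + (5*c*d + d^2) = 21*c^2 + 15*c*d + 2*d^2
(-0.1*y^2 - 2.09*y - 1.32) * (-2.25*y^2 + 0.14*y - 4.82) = 0.225*y^4 + 4.6885*y^3 + 3.1594*y^2 + 9.889*y + 6.3624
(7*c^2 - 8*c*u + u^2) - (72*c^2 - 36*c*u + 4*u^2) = -65*c^2 + 28*c*u - 3*u^2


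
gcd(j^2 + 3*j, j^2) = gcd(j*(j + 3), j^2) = j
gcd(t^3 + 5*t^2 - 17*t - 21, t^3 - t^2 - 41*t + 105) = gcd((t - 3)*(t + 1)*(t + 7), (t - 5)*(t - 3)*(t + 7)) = t^2 + 4*t - 21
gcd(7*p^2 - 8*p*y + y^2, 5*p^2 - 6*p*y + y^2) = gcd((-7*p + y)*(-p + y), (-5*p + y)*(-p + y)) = -p + y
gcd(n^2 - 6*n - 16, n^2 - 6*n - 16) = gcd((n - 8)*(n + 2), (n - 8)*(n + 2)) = n^2 - 6*n - 16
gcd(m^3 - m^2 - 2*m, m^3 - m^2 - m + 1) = m + 1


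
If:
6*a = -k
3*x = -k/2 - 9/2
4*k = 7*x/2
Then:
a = 21/110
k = -63/55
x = -72/55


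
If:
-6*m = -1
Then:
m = 1/6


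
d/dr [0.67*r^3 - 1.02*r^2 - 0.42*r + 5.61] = 2.01*r^2 - 2.04*r - 0.42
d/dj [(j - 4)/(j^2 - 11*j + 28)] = -1/(j^2 - 14*j + 49)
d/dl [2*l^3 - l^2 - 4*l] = 6*l^2 - 2*l - 4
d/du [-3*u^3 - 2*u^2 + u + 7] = -9*u^2 - 4*u + 1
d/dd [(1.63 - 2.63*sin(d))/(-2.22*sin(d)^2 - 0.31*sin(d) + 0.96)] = (-5.8386*sin(d)^2 + 7.2372*sin(d) - 2.0195)*cos(d)/(4.9284*sin(d)^4 + 1.3764*sin(d)^3 - 4.1663*sin(d)^2 - 0.5952*sin(d) + 0.9216)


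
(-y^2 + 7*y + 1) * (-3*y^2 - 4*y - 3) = 3*y^4 - 17*y^3 - 28*y^2 - 25*y - 3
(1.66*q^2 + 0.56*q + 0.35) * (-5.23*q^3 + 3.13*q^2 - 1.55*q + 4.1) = -8.6818*q^5 + 2.267*q^4 - 2.6507*q^3 + 7.0335*q^2 + 1.7535*q + 1.435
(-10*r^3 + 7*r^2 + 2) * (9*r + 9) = -90*r^4 - 27*r^3 + 63*r^2 + 18*r + 18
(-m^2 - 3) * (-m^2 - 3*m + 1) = m^4 + 3*m^3 + 2*m^2 + 9*m - 3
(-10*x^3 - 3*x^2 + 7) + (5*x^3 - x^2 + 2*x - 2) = -5*x^3 - 4*x^2 + 2*x + 5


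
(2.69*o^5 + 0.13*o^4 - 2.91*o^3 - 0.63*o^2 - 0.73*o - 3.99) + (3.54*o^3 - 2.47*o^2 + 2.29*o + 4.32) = 2.69*o^5 + 0.13*o^4 + 0.63*o^3 - 3.1*o^2 + 1.56*o + 0.33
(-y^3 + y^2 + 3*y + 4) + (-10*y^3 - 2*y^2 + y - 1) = -11*y^3 - y^2 + 4*y + 3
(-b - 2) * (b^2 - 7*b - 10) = -b^3 + 5*b^2 + 24*b + 20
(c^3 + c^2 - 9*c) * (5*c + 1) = 5*c^4 + 6*c^3 - 44*c^2 - 9*c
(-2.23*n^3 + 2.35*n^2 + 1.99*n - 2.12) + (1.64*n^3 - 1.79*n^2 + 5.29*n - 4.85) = -0.59*n^3 + 0.56*n^2 + 7.28*n - 6.97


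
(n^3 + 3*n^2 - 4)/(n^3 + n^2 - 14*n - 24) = (n^2 + n - 2)/(n^2 - n - 12)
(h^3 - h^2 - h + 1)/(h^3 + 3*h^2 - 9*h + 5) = (h + 1)/(h + 5)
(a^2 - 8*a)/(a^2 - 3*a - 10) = a*(8 - a)/(-a^2 + 3*a + 10)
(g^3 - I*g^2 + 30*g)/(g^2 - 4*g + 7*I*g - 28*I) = g*(g^2 - I*g + 30)/(g^2 + g*(-4 + 7*I) - 28*I)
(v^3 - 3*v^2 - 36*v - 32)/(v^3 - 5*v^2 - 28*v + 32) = (v + 1)/(v - 1)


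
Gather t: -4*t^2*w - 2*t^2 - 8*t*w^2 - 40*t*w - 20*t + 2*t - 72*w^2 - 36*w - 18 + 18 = t^2*(-4*w - 2) + t*(-8*w^2 - 40*w - 18) - 72*w^2 - 36*w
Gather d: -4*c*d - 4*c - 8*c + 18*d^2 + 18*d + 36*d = -12*c + 18*d^2 + d*(54 - 4*c)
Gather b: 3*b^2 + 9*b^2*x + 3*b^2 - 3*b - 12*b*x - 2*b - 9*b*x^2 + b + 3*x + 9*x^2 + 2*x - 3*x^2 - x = b^2*(9*x + 6) + b*(-9*x^2 - 12*x - 4) + 6*x^2 + 4*x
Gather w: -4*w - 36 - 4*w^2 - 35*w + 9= -4*w^2 - 39*w - 27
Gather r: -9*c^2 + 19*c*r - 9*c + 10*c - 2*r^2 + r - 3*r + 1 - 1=-9*c^2 + c - 2*r^2 + r*(19*c - 2)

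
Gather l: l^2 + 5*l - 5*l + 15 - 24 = l^2 - 9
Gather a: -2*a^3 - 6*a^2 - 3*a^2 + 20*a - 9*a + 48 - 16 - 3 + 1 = -2*a^3 - 9*a^2 + 11*a + 30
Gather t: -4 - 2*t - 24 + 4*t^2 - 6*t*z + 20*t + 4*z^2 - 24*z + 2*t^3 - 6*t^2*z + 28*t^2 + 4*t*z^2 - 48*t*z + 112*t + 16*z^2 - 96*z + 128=2*t^3 + t^2*(32 - 6*z) + t*(4*z^2 - 54*z + 130) + 20*z^2 - 120*z + 100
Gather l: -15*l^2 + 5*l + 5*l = -15*l^2 + 10*l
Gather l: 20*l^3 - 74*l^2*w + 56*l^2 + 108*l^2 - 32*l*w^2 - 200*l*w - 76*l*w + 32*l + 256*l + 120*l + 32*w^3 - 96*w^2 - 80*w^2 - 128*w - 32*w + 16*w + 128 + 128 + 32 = 20*l^3 + l^2*(164 - 74*w) + l*(-32*w^2 - 276*w + 408) + 32*w^3 - 176*w^2 - 144*w + 288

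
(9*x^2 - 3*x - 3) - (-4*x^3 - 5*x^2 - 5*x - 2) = 4*x^3 + 14*x^2 + 2*x - 1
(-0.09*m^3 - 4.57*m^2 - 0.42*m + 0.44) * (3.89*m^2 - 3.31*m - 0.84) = -0.3501*m^5 - 17.4794*m^4 + 13.5685*m^3 + 6.9406*m^2 - 1.1036*m - 0.3696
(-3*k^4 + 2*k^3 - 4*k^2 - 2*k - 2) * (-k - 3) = 3*k^5 + 7*k^4 - 2*k^3 + 14*k^2 + 8*k + 6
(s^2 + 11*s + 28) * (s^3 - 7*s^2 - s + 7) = s^5 + 4*s^4 - 50*s^3 - 200*s^2 + 49*s + 196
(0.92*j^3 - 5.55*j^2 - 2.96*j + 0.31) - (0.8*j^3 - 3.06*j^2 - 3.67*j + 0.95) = 0.12*j^3 - 2.49*j^2 + 0.71*j - 0.64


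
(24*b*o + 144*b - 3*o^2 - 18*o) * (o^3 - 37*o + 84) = 24*b*o^4 + 144*b*o^3 - 888*b*o^2 - 3312*b*o + 12096*b - 3*o^5 - 18*o^4 + 111*o^3 + 414*o^2 - 1512*o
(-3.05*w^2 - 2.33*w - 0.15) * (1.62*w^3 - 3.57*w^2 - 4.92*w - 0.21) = -4.941*w^5 + 7.1139*w^4 + 23.0811*w^3 + 12.6396*w^2 + 1.2273*w + 0.0315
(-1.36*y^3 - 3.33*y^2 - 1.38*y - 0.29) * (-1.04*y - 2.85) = 1.4144*y^4 + 7.3392*y^3 + 10.9257*y^2 + 4.2346*y + 0.8265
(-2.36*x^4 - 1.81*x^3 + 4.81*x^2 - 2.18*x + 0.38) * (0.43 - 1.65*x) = 3.894*x^5 + 1.9717*x^4 - 8.7148*x^3 + 5.6653*x^2 - 1.5644*x + 0.1634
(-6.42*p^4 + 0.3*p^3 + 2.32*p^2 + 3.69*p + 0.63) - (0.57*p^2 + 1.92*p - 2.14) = -6.42*p^4 + 0.3*p^3 + 1.75*p^2 + 1.77*p + 2.77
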